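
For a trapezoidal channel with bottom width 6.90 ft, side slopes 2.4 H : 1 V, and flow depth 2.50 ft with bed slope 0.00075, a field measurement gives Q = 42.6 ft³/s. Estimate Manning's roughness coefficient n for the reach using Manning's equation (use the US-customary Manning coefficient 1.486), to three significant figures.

0.0425

A = (b + z·y)·y = (6.90 + 2.4×2.50)×2.50 = 32.25 ft²
P = b + 2y√(1+z²) = 6.90 + 2×2.50×√(1+2.4²) = 19.90 ft
R = A/P = 32.25/19.90 = 1.621 ft
n = (1.486/Q)·A·R^(2/3)·S^(1/2) = (1.486/42.6) × 32.25 × 1.380 × 0.02739 = 0.04251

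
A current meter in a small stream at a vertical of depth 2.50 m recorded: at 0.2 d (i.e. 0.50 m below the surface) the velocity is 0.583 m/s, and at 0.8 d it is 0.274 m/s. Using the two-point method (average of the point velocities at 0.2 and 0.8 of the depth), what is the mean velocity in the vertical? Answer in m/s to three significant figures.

v̄ = (0.583 + 0.274) / 2 = 0.4285 m/s

0.429 m/s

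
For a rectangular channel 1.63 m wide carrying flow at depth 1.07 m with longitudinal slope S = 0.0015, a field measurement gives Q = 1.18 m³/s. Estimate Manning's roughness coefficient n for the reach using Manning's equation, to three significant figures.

A = b·y = 1.63 × 1.07 = 1.744 m²
P = b + 2y = 1.63 + 2×1.07 = 3.770 m
R = A/P = 1.744/3.770 = 0.4626 m
n = (1/Q)·A·R^(2/3)·S^(1/2) = (1/1.18) × 1.744 × 0.5982 × 0.03873 = 0.03424

0.0342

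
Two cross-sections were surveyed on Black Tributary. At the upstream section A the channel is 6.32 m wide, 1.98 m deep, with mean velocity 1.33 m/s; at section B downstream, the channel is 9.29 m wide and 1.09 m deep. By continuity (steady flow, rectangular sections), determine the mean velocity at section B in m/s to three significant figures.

1.64 m/s

Q = A₁V₁ = (6.32×1.98) × 1.33 = 16.64 m³/s
A₂ = 9.29 × 1.09 = 10.13 m²
V₂ = Q/A₂ = 16.64/10.13 = 1.644 m/s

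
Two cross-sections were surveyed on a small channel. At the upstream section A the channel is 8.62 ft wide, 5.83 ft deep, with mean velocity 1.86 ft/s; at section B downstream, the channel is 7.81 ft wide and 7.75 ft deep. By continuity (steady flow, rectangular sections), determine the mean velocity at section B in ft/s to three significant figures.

1.54 ft/s

Q = A₁V₁ = (8.62×5.83) × 1.86 = 93.47 ft³/s
A₂ = 7.81 × 7.75 = 60.53 ft²
V₂ = Q/A₂ = 93.47/60.53 = 1.544 ft/s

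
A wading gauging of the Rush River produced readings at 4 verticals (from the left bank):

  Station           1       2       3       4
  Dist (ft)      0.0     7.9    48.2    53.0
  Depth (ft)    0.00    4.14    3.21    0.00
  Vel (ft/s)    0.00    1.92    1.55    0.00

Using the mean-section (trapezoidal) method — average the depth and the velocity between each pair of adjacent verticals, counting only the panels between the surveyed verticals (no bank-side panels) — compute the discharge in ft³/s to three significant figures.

279 ft³/s

Panel 1-2: Δb = 7.9 ft, d̄ = (0.00+4.14)/2 = 2.07, v̄ = (0.00+1.92)/2 = 0.96 → q = 7.9×2.07×0.96 = 15.70 ft³/s
Panel 2-3: Δb = 40.3 ft, d̄ = (4.14+3.21)/2 = 3.675, v̄ = (1.92+1.55)/2 = 1.735 → q = 40.3×3.675×1.735 = 257.0 ft³/s
Panel 3-4: Δb = 4.8 ft, d̄ = (3.21+0.00)/2 = 1.605, v̄ = (1.55+0.00)/2 = 0.775 → q = 4.8×1.605×0.775 = 5.971 ft³/s
Q = Σ q = 278.6 ft³/s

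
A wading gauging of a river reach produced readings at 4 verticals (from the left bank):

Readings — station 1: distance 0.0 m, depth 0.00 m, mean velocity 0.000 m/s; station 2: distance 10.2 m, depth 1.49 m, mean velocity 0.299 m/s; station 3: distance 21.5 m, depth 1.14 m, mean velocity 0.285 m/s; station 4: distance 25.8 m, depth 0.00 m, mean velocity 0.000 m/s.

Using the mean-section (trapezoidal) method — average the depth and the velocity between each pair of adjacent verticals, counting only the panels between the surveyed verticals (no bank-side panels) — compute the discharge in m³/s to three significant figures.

Panel 1-2: Δb = 10.2 m, d̄ = (0.00+1.49)/2 = 0.745, v̄ = (0.000+0.299)/2 = 0.1495 → q = 10.2×0.745×0.1495 = 1.136 m³/s
Panel 2-3: Δb = 11.3 m, d̄ = (1.49+1.14)/2 = 1.315, v̄ = (0.299+0.285)/2 = 0.292 → q = 11.3×1.315×0.292 = 4.339 m³/s
Panel 3-4: Δb = 4.3 m, d̄ = (1.14+0.00)/2 = 0.57, v̄ = (0.285+0.000)/2 = 0.1425 → q = 4.3×0.57×0.1425 = 0.3493 m³/s
Q = Σ q = 5.824 m³/s

5.82 m³/s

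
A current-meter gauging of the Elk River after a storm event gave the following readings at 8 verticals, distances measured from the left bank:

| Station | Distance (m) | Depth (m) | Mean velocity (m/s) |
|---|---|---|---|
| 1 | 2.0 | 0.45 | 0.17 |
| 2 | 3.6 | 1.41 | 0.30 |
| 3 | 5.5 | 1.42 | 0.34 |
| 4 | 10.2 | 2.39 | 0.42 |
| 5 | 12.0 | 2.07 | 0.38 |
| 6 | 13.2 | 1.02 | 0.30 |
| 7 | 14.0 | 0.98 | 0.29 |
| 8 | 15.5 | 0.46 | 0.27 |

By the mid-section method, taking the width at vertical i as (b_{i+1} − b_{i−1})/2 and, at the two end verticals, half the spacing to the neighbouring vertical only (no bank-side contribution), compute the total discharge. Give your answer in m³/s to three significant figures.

w_1 = (3.6 − 2.0)/2 = 0.8 m; q_1 = 0.17 × 0.45 × 0.8 = 0.06120 m³/s
w_2 = (5.5 − 2.0)/2 = 1.75 m; q_2 = 0.30 × 1.41 × 1.75 = 0.7403 m³/s
w_3 = (10.2 − 3.6)/2 = 3.3 m; q_3 = 0.34 × 1.42 × 3.3 = 1.593 m³/s
w_4 = (12.0 − 5.5)/2 = 3.25 m; q_4 = 0.42 × 2.39 × 3.25 = 3.262 m³/s
w_5 = (13.2 − 10.2)/2 = 1.5 m; q_5 = 0.38 × 2.07 × 1.5 = 1.180 m³/s
w_6 = (14.0 − 12.0)/2 = 1 m; q_6 = 0.30 × 1.02 × 1 = 0.3060 m³/s
w_7 = (15.5 − 13.2)/2 = 1.15 m; q_7 = 0.29 × 0.98 × 1.15 = 0.3268 m³/s
w_8 = (15.5 − 14.0)/2 = 0.75 m; q_8 = 0.27 × 0.46 × 0.75 = 0.09315 m³/s
Q = Σ qᵢ = 7.563 m³/s

7.56 m³/s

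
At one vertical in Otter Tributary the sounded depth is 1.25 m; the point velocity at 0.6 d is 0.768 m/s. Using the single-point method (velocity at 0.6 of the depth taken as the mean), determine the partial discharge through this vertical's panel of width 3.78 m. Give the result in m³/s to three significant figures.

3.63 m³/s

v̄ = v₀.₆ = 0.768 m/s
q = v̄ × d × w = 0.7680 × 1.25 × 3.78 = 3.629 m³/s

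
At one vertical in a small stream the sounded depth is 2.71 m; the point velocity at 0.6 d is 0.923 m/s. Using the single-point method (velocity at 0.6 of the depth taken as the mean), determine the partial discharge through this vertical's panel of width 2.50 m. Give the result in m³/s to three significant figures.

v̄ = v₀.₆ = 0.923 m/s
q = v̄ × d × w = 0.9230 × 2.71 × 2.50 = 6.253 m³/s

6.25 m³/s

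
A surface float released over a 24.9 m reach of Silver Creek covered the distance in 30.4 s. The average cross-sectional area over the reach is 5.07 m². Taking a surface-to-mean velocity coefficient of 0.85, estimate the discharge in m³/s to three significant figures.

v_surface = L / t̄ = 24.9 / 30.4 = 0.8191 m/s
v_mean = 0.85 × 0.8191 = 0.6962 m/s
Q = A × v_mean = 5.07 × 0.6962 = 3.530 m³/s

3.53 m³/s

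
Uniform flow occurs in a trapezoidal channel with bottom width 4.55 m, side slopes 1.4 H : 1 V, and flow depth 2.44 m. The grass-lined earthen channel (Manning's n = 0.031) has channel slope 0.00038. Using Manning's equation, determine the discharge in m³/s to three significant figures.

16.0 m³/s

A = (b + z·y)·y = (4.55 + 1.4×2.44)×2.44 = 19.44 m²
P = b + 2y√(1+z²) = 4.55 + 2×2.44×√(1+1.4²) = 12.95 m
R = A/P = 19.44/12.95 = 1.501 m
Q = (1/n)·A·R^(2/3)·S^(1/2) = (1/0.031) × 19.44 × 1.501^(2/3) × 0.00038^(1/2) = 16.03 m³/s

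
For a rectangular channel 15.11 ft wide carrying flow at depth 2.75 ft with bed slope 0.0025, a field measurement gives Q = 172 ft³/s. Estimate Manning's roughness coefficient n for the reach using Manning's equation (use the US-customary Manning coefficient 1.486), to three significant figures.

A = b·y = 15.11 × 2.75 = 41.55 ft²
P = b + 2y = 15.11 + 2×2.75 = 20.61 ft
R = A/P = 41.55/20.61 = 2.016 ft
n = (1.486/Q)·A·R^(2/3)·S^(1/2) = (1.486/172) × 41.55 × 1.596 × 0.05000 = 0.02865

0.0286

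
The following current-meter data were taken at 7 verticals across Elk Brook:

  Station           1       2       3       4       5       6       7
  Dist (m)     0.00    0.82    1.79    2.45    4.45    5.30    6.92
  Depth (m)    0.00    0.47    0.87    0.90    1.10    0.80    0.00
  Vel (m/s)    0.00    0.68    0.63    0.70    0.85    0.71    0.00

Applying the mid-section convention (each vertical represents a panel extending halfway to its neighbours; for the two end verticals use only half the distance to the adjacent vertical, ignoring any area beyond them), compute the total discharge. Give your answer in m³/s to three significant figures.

w_2 = (1.79 − 0.00)/2 = 0.895 m; q_2 = 0.68 × 0.47 × 0.895 = 0.2860 m³/s
w_3 = (2.45 − 0.82)/2 = 0.815 m; q_3 = 0.63 × 0.87 × 0.815 = 0.4467 m³/s
w_4 = (4.45 − 1.79)/2 = 1.33 m; q_4 = 0.70 × 0.90 × 1.33 = 0.8379 m³/s
w_5 = (5.30 − 2.45)/2 = 1.425 m; q_5 = 0.85 × 1.10 × 1.425 = 1.332 m³/s
w_6 = (6.92 − 4.45)/2 = 1.235 m; q_6 = 0.71 × 0.80 × 1.235 = 0.7015 m³/s
Stations 1, 7 contribute zero (depth or velocity is 0).
Q = Σ qᵢ = 3.604 m³/s

3.60 m³/s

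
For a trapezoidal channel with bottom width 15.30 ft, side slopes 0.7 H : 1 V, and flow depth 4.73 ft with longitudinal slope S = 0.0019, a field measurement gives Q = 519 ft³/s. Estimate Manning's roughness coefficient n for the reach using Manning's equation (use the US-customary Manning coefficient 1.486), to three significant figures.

A = (b + z·y)·y = (15.30 + 0.7×4.73)×4.73 = 88.03 ft²
P = b + 2y√(1+z²) = 15.30 + 2×4.73×√(1+0.7²) = 26.85 ft
R = A/P = 88.03/26.85 = 3.279 ft
n = (1.486/Q)·A·R^(2/3)·S^(1/2) = (1.486/519) × 88.03 × 2.207 × 0.04359 = 0.02425

0.0242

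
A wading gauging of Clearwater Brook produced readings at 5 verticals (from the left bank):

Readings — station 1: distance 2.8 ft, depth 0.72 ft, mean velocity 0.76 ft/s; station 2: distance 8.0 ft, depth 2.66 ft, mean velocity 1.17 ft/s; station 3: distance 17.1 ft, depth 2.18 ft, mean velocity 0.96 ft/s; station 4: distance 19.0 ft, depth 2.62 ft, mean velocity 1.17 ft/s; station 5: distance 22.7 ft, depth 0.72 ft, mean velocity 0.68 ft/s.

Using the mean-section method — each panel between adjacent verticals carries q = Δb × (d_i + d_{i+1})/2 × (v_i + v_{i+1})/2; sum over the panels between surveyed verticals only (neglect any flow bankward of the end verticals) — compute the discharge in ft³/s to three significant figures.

Panel 1-2: Δb = 5.2 ft, d̄ = (0.72+2.66)/2 = 1.69, v̄ = (0.76+1.17)/2 = 0.965 → q = 5.2×1.69×0.965 = 8.480 ft³/s
Panel 2-3: Δb = 9.1 ft, d̄ = (2.66+2.18)/2 = 2.42, v̄ = (1.17+0.96)/2 = 1.065 → q = 9.1×2.42×1.065 = 23.45 ft³/s
Panel 3-4: Δb = 1.9 ft, d̄ = (2.18+2.62)/2 = 2.4, v̄ = (0.96+1.17)/2 = 1.065 → q = 1.9×2.4×1.065 = 4.856 ft³/s
Panel 4-5: Δb = 3.7 ft, d̄ = (2.62+0.72)/2 = 1.67, v̄ = (1.17+0.68)/2 = 0.925 → q = 3.7×1.67×0.925 = 5.716 ft³/s
Q = Σ q = 42.51 ft³/s

42.5 ft³/s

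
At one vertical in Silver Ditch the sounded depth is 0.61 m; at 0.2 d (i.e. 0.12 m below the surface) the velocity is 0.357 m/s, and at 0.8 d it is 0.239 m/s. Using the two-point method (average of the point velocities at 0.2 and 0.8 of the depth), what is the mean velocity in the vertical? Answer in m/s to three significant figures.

0.298 m/s

v̄ = (0.357 + 0.239) / 2 = 0.2980 m/s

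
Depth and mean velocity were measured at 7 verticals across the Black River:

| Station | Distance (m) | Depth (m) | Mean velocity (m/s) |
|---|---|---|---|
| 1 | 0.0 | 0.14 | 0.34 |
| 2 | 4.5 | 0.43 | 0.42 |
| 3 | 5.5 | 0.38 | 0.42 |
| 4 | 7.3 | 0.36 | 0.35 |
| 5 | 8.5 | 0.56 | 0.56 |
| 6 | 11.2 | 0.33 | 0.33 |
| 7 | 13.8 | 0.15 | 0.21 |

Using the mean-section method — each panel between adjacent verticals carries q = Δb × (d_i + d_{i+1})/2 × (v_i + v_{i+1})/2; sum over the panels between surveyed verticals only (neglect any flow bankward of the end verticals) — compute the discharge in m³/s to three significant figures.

Panel 1-2: Δb = 4.5 m, d̄ = (0.14+0.43)/2 = 0.285, v̄ = (0.34+0.42)/2 = 0.38 → q = 4.5×0.285×0.38 = 0.4874 m³/s
Panel 2-3: Δb = 1 m, d̄ = (0.43+0.38)/2 = 0.405, v̄ = (0.42+0.42)/2 = 0.42 → q = 1×0.405×0.42 = 0.1701 m³/s
Panel 3-4: Δb = 1.8 m, d̄ = (0.38+0.36)/2 = 0.37, v̄ = (0.42+0.35)/2 = 0.385 → q = 1.8×0.37×0.385 = 0.2564 m³/s
Panel 4-5: Δb = 1.2 m, d̄ = (0.36+0.56)/2 = 0.46, v̄ = (0.35+0.56)/2 = 0.455 → q = 1.2×0.46×0.455 = 0.2512 m³/s
Panel 5-6: Δb = 2.7 m, d̄ = (0.56+0.33)/2 = 0.445, v̄ = (0.56+0.33)/2 = 0.445 → q = 2.7×0.445×0.445 = 0.5347 m³/s
Panel 6-7: Δb = 2.6 m, d̄ = (0.33+0.15)/2 = 0.24, v̄ = (0.33+0.21)/2 = 0.27 → q = 2.6×0.24×0.27 = 0.1685 m³/s
Q = Σ q = 1.868 m³/s

1.87 m³/s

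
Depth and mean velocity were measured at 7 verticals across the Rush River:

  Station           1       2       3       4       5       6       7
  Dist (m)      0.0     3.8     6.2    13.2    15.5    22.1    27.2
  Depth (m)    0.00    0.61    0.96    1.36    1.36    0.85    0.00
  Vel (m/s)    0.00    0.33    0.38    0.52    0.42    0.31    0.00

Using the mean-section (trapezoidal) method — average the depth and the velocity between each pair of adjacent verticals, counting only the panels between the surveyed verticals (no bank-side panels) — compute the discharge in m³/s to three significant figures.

8.98 m³/s

Panel 1-2: Δb = 3.8 m, d̄ = (0.00+0.61)/2 = 0.305, v̄ = (0.00+0.33)/2 = 0.165 → q = 3.8×0.305×0.165 = 0.1912 m³/s
Panel 2-3: Δb = 2.4 m, d̄ = (0.61+0.96)/2 = 0.785, v̄ = (0.33+0.38)/2 = 0.355 → q = 2.4×0.785×0.355 = 0.6688 m³/s
Panel 3-4: Δb = 7 m, d̄ = (0.96+1.36)/2 = 1.16, v̄ = (0.38+0.52)/2 = 0.45 → q = 7×1.16×0.45 = 3.654 m³/s
Panel 4-5: Δb = 2.3 m, d̄ = (1.36+1.36)/2 = 1.36, v̄ = (0.52+0.42)/2 = 0.47 → q = 2.3×1.36×0.47 = 1.470 m³/s
Panel 5-6: Δb = 6.6 m, d̄ = (1.36+0.85)/2 = 1.105, v̄ = (0.42+0.31)/2 = 0.365 → q = 6.6×1.105×0.365 = 2.662 m³/s
Panel 6-7: Δb = 5.1 m, d̄ = (0.85+0.00)/2 = 0.425, v̄ = (0.31+0.00)/2 = 0.155 → q = 5.1×0.425×0.155 = 0.3360 m³/s
Q = Σ q = 8.982 m³/s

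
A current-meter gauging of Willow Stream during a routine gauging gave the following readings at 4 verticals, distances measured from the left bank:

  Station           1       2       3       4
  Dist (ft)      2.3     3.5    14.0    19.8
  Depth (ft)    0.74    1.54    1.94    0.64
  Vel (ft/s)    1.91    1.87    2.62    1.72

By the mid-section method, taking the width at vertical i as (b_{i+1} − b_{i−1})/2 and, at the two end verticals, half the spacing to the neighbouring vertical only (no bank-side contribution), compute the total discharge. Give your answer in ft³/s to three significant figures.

w_1 = (3.5 − 2.3)/2 = 0.6 ft; q_1 = 1.91 × 0.74 × 0.6 = 0.8480 ft³/s
w_2 = (14.0 − 2.3)/2 = 5.85 ft; q_2 = 1.87 × 1.54 × 5.85 = 16.85 ft³/s
w_3 = (19.8 − 3.5)/2 = 8.15 ft; q_3 = 2.62 × 1.94 × 8.15 = 41.42 ft³/s
w_4 = (19.8 − 14.0)/2 = 2.9 ft; q_4 = 1.72 × 0.64 × 2.9 = 3.192 ft³/s
Q = Σ qᵢ = 62.31 ft³/s

62.3 ft³/s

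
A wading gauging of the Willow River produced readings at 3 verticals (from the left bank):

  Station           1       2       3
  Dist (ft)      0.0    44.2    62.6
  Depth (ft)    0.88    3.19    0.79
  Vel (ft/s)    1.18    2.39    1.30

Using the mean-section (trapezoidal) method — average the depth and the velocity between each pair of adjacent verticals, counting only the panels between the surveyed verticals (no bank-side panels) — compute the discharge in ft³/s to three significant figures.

228 ft³/s

Panel 1-2: Δb = 44.2 ft, d̄ = (0.88+3.19)/2 = 2.035, v̄ = (1.18+2.39)/2 = 1.785 → q = 44.2×2.035×1.785 = 160.6 ft³/s
Panel 2-3: Δb = 18.4 ft, d̄ = (3.19+0.79)/2 = 1.99, v̄ = (2.39+1.30)/2 = 1.845 → q = 18.4×1.99×1.845 = 67.56 ft³/s
Q = Σ q = 228.1 ft³/s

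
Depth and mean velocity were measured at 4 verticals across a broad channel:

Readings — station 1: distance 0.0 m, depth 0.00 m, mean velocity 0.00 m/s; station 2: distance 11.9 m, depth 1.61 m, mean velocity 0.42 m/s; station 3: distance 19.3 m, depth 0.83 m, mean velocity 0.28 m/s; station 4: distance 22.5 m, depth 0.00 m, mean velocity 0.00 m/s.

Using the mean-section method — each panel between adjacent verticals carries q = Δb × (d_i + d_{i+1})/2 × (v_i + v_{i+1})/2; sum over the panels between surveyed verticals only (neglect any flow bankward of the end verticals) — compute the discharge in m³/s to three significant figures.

Panel 1-2: Δb = 11.9 m, d̄ = (0.00+1.61)/2 = 0.805, v̄ = (0.00+0.42)/2 = 0.21 → q = 11.9×0.805×0.21 = 2.012 m³/s
Panel 2-3: Δb = 7.4 m, d̄ = (1.61+0.83)/2 = 1.22, v̄ = (0.42+0.28)/2 = 0.35 → q = 7.4×1.22×0.35 = 3.160 m³/s
Panel 3-4: Δb = 3.2 m, d̄ = (0.83+0.00)/2 = 0.415, v̄ = (0.28+0.00)/2 = 0.14 → q = 3.2×0.415×0.14 = 0.1859 m³/s
Q = Σ q = 5.357 m³/s

5.36 m³/s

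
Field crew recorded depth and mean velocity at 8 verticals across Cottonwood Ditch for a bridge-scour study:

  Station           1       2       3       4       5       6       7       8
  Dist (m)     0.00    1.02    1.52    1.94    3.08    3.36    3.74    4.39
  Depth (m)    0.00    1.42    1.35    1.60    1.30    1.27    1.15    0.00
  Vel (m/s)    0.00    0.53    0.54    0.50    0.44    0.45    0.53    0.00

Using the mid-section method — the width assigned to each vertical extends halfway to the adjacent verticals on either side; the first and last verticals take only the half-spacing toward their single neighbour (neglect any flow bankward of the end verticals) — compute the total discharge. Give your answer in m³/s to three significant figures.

w_2 = (1.52 − 0.00)/2 = 0.76 m; q_2 = 0.53 × 1.42 × 0.76 = 0.5720 m³/s
w_3 = (1.94 − 1.02)/2 = 0.46 m; q_3 = 0.54 × 1.35 × 0.46 = 0.3353 m³/s
w_4 = (3.08 − 1.52)/2 = 0.78 m; q_4 = 0.50 × 1.60 × 0.78 = 0.6240 m³/s
w_5 = (3.36 − 1.94)/2 = 0.71 m; q_5 = 0.44 × 1.30 × 0.71 = 0.4061 m³/s
w_6 = (3.74 − 3.08)/2 = 0.33 m; q_6 = 0.45 × 1.27 × 0.33 = 0.1886 m³/s
w_7 = (4.39 − 3.36)/2 = 0.515 m; q_7 = 0.53 × 1.15 × 0.515 = 0.3139 m³/s
Stations 1, 8 contribute zero (depth or velocity is 0).
Q = Σ qᵢ = 2.440 m³/s

2.44 m³/s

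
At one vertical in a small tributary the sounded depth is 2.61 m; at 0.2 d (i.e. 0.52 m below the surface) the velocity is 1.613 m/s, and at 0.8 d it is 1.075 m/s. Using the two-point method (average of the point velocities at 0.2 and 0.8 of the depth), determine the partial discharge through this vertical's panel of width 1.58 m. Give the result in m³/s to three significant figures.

v̄ = (1.613 + 1.075) / 2 = 1.344 m/s
q = v̄ × d × w = 1.344 × 2.61 × 1.58 = 5.542 m³/s

5.54 m³/s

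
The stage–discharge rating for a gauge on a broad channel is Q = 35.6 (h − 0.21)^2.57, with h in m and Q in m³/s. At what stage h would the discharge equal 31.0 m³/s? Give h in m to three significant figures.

h − h₀ = (Q/C)^(1/b) = (31.0/35.6)^(1/2.57) = 0.9476 m
h = 0.21 + 0.9476 = 1.158 m

1.16 m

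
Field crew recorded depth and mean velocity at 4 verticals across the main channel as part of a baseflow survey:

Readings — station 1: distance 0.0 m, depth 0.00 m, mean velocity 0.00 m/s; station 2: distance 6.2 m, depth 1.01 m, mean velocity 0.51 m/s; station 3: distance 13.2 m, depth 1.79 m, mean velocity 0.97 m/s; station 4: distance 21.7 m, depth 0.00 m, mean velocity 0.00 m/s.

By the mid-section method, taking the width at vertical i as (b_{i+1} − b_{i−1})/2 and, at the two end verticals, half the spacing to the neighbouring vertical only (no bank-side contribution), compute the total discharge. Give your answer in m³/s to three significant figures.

16.9 m³/s

w_2 = (13.2 − 0.0)/2 = 6.6 m; q_2 = 0.51 × 1.01 × 6.6 = 3.400 m³/s
w_3 = (21.7 − 6.2)/2 = 7.75 m; q_3 = 0.97 × 1.79 × 7.75 = 13.46 m³/s
Stations 1, 4 contribute zero (depth or velocity is 0).
Q = Σ qᵢ = 16.86 m³/s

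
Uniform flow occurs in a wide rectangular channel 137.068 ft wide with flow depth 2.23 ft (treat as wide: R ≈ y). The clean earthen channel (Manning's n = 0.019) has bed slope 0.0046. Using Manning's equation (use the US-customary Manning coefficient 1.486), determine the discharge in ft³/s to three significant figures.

A = b·y = 137.068 × 2.23 = 305.7 ft²
Wide channel: R ≈ y = 2.23 ft
Q = (1.486/n)·A·R^(2/3)·S^(1/2) = (1.486/0.019) × 305.7 × 2.230^(2/3) × 0.0046^(1/2) = 2768 ft³/s

2770 ft³/s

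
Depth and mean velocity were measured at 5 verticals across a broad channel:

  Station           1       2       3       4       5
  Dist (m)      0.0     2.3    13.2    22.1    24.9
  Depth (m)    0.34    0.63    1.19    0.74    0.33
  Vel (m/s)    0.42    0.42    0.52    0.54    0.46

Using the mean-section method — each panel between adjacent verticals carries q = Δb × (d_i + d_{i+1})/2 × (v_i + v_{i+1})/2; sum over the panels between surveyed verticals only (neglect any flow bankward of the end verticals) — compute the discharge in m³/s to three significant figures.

10.4 m³/s

Panel 1-2: Δb = 2.3 m, d̄ = (0.34+0.63)/2 = 0.485, v̄ = (0.42+0.42)/2 = 0.42 → q = 2.3×0.485×0.42 = 0.4685 m³/s
Panel 2-3: Δb = 10.9 m, d̄ = (0.63+1.19)/2 = 0.91, v̄ = (0.42+0.52)/2 = 0.47 → q = 10.9×0.91×0.47 = 4.662 m³/s
Panel 3-4: Δb = 8.9 m, d̄ = (1.19+0.74)/2 = 0.965, v̄ = (0.52+0.54)/2 = 0.53 → q = 8.9×0.965×0.53 = 4.552 m³/s
Panel 4-5: Δb = 2.8 m, d̄ = (0.74+0.33)/2 = 0.535, v̄ = (0.54+0.46)/2 = 0.5 → q = 2.8×0.535×0.5 = 0.7490 m³/s
Q = Σ q = 10.43 m³/s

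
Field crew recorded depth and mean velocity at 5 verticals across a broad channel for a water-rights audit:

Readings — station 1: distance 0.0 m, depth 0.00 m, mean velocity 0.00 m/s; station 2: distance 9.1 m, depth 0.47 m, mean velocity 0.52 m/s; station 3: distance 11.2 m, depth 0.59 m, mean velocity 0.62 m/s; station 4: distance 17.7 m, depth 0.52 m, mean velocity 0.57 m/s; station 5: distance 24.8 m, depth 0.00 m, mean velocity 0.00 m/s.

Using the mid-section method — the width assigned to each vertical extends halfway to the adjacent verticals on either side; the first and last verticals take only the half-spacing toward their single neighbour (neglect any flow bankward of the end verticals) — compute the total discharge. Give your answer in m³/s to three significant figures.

w_2 = (11.2 − 0.0)/2 = 5.6 m; q_2 = 0.52 × 0.47 × 5.6 = 1.369 m³/s
w_3 = (17.7 − 9.1)/2 = 4.3 m; q_3 = 0.62 × 0.59 × 4.3 = 1.573 m³/s
w_4 = (24.8 − 11.2)/2 = 6.8 m; q_4 = 0.57 × 0.52 × 6.8 = 2.016 m³/s
Stations 1, 5 contribute zero (depth or velocity is 0).
Q = Σ qᵢ = 4.957 m³/s

4.96 m³/s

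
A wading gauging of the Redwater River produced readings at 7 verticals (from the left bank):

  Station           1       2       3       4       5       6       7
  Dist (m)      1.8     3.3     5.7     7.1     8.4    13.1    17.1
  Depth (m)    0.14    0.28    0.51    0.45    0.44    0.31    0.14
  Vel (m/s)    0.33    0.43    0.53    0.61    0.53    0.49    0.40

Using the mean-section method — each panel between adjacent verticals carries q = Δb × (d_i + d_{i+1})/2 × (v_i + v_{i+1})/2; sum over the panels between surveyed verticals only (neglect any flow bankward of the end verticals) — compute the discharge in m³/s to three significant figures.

Panel 1-2: Δb = 1.5 m, d̄ = (0.14+0.28)/2 = 0.21, v̄ = (0.33+0.43)/2 = 0.38 → q = 1.5×0.21×0.38 = 0.1197 m³/s
Panel 2-3: Δb = 2.4 m, d̄ = (0.28+0.51)/2 = 0.395, v̄ = (0.43+0.53)/2 = 0.48 → q = 2.4×0.395×0.48 = 0.4550 m³/s
Panel 3-4: Δb = 1.4 m, d̄ = (0.51+0.45)/2 = 0.48, v̄ = (0.53+0.61)/2 = 0.57 → q = 1.4×0.48×0.57 = 0.3830 m³/s
Panel 4-5: Δb = 1.3 m, d̄ = (0.45+0.44)/2 = 0.445, v̄ = (0.61+0.53)/2 = 0.57 → q = 1.3×0.445×0.57 = 0.3297 m³/s
Panel 5-6: Δb = 4.7 m, d̄ = (0.44+0.31)/2 = 0.375, v̄ = (0.53+0.49)/2 = 0.51 → q = 4.7×0.375×0.51 = 0.8989 m³/s
Panel 6-7: Δb = 4 m, d̄ = (0.31+0.14)/2 = 0.225, v̄ = (0.49+0.40)/2 = 0.445 → q = 4×0.225×0.445 = 0.4005 m³/s
Q = Σ q = 2.587 m³/s

2.59 m³/s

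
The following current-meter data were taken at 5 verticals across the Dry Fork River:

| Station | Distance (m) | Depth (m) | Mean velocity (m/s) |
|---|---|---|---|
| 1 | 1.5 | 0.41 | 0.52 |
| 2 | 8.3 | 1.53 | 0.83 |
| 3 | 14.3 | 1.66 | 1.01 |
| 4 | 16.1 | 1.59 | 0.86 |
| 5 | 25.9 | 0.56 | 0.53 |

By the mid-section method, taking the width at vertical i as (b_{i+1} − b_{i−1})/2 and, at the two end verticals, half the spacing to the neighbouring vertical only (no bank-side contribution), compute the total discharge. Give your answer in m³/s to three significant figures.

w_1 = (8.3 − 1.5)/2 = 3.4 m; q_1 = 0.52 × 0.41 × 3.4 = 0.7249 m³/s
w_2 = (14.3 − 1.5)/2 = 6.4 m; q_2 = 0.83 × 1.53 × 6.4 = 8.127 m³/s
w_3 = (16.1 − 8.3)/2 = 3.9 m; q_3 = 1.01 × 1.66 × 3.9 = 6.539 m³/s
w_4 = (25.9 − 14.3)/2 = 5.8 m; q_4 = 0.86 × 1.59 × 5.8 = 7.931 m³/s
w_5 = (25.9 − 16.1)/2 = 4.9 m; q_5 = 0.53 × 0.56 × 4.9 = 1.454 m³/s
Q = Σ qᵢ = 24.78 m³/s

24.8 m³/s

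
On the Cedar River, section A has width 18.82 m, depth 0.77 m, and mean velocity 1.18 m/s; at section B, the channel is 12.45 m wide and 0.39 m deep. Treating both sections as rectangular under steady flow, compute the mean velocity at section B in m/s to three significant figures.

Q = A₁V₁ = (18.82×0.77) × 1.18 = 17.10 m³/s
A₂ = 12.45 × 0.39 = 4.856 m²
V₂ = Q/A₂ = 17.10/4.856 = 3.522 m/s

3.52 m/s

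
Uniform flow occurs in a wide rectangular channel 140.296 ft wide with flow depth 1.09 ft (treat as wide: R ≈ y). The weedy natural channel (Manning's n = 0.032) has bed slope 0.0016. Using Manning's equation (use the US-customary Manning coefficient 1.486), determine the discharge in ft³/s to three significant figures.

A = b·y = 140.296 × 1.09 = 152.9 ft²
Wide channel: R ≈ y = 1.09 ft
Q = (1.486/n)·A·R^(2/3)·S^(1/2) = (1.486/0.032) × 152.9 × 1.090^(2/3) × 0.0016^(1/2) = 300.9 ft³/s

301 ft³/s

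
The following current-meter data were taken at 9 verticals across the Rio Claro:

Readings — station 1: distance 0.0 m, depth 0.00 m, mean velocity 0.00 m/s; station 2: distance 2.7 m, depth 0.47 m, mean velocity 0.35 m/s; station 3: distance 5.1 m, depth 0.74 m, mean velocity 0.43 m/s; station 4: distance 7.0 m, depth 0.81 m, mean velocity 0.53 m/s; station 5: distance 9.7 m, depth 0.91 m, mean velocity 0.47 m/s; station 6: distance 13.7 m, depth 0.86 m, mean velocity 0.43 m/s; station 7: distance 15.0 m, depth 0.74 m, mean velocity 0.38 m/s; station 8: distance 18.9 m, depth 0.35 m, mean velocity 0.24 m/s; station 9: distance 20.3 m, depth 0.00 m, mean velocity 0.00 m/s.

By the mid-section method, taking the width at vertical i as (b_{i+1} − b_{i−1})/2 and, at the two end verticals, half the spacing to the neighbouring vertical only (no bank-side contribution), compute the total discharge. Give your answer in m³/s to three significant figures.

5.46 m³/s

w_2 = (5.1 − 0.0)/2 = 2.55 m; q_2 = 0.35 × 0.47 × 2.55 = 0.4195 m³/s
w_3 = (7.0 − 2.7)/2 = 2.15 m; q_3 = 0.43 × 0.74 × 2.15 = 0.6841 m³/s
w_4 = (9.7 − 5.1)/2 = 2.3 m; q_4 = 0.53 × 0.81 × 2.3 = 0.9874 m³/s
w_5 = (13.7 − 7.0)/2 = 3.35 m; q_5 = 0.47 × 0.91 × 3.35 = 1.433 m³/s
w_6 = (15.0 − 9.7)/2 = 2.65 m; q_6 = 0.43 × 0.86 × 2.65 = 0.9800 m³/s
w_7 = (18.9 − 13.7)/2 = 2.6 m; q_7 = 0.38 × 0.74 × 2.6 = 0.7311 m³/s
w_8 = (20.3 − 15.0)/2 = 2.65 m; q_8 = 0.24 × 0.35 × 2.65 = 0.2226 m³/s
Stations 1, 9 contribute zero (depth or velocity is 0).
Q = Σ qᵢ = 5.457 m³/s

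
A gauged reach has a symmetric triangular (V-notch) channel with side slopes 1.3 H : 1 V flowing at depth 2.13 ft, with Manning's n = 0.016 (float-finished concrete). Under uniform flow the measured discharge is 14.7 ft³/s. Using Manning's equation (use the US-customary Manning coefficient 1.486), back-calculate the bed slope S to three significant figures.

A = z·y² = 1.3×2.13² = 5.898 ft²
P = 2y√(1+z²) = 2×2.13×√(1+1.3²) = 6.987 ft
R = A/P = 5.898/6.987 = 0.8441 ft
S = (Q·n / (1.486·A·R^(2/3)))² = (14.7×0.016 / (1.486×5.898×0.8932))² = 0.0009027

0.000903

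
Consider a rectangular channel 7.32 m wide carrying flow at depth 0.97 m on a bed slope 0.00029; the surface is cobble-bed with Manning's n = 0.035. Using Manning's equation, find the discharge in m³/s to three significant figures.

2.89 m³/s

A = b·y = 7.32 × 0.97 = 7.100 m²
P = b + 2y = 7.32 + 2×0.97 = 9.260 m
R = A/P = 7.100/9.260 = 0.7668 m
Q = (1/n)·A·R^(2/3)·S^(1/2) = (1/0.035) × 7.100 × 0.7668^(2/3) × 0.00029^(1/2) = 2.894 m³/s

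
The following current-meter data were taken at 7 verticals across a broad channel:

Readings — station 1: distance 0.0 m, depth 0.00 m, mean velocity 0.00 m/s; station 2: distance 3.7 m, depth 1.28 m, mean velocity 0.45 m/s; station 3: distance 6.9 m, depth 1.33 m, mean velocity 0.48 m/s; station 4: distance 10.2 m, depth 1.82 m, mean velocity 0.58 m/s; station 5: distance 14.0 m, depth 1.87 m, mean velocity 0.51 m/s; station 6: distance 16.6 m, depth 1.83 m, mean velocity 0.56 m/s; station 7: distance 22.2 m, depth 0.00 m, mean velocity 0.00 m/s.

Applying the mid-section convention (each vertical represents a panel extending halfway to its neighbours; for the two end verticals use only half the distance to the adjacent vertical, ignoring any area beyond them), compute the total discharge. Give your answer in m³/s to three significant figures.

w_2 = (6.9 − 0.0)/2 = 3.45 m; q_2 = 0.45 × 1.28 × 3.45 = 1.987 m³/s
w_3 = (10.2 − 3.7)/2 = 3.25 m; q_3 = 0.48 × 1.33 × 3.25 = 2.075 m³/s
w_4 = (14.0 − 6.9)/2 = 3.55 m; q_4 = 0.58 × 1.82 × 3.55 = 3.747 m³/s
w_5 = (16.6 − 10.2)/2 = 3.2 m; q_5 = 0.51 × 1.87 × 3.2 = 3.052 m³/s
w_6 = (22.2 − 14.0)/2 = 4.1 m; q_6 = 0.56 × 1.83 × 4.1 = 4.202 m³/s
Stations 1, 7 contribute zero (depth or velocity is 0).
Q = Σ qᵢ = 15.06 m³/s

15.1 m³/s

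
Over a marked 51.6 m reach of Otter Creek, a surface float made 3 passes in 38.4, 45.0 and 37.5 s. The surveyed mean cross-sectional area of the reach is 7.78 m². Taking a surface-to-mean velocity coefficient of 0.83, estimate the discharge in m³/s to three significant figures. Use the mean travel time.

t̄ = (38.4 + 45.0 + 37.5) / 3 = 40.3 s
v_surface = L / t̄ = 51.6 / 40.3 = 1.280 m/s
v_mean = 0.83 × 1.280 = 1.063 m/s
Q = A × v_mean = 7.78 × 1.063 = 8.268 m³/s

8.27 m³/s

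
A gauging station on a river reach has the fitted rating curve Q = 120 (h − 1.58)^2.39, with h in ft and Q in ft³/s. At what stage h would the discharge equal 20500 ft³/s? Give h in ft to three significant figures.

h − h₀ = (Q/C)^(1/b) = (20500/120)^(1/2.39) = 8.593 ft
h = 1.58 + 8.593 = 10.17 ft

10.2 ft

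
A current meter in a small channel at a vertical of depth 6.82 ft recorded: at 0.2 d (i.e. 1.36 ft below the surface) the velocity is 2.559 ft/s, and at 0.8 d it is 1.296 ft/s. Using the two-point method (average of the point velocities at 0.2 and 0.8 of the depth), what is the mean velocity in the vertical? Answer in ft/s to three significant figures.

1.93 ft/s

v̄ = (2.559 + 1.296) / 2 = 1.928 ft/s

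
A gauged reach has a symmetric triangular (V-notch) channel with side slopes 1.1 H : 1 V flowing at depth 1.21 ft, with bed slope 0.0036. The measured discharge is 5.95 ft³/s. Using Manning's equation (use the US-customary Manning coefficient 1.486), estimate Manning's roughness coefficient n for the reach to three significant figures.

0.0141

A = z·y² = 1.1×1.21² = 1.611 ft²
P = 2y√(1+z²) = 2×1.21×√(1+1.1²) = 3.598 ft
R = A/P = 1.611/3.598 = 0.4477 ft
n = (1.486/Q)·A·R^(2/3)·S^(1/2) = (1.486/5.95) × 1.611 × 0.5852 × 0.06000 = 0.01412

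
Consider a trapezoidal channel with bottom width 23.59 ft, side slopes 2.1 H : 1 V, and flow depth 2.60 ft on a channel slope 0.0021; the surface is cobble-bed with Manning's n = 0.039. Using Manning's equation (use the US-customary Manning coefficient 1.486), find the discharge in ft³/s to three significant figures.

217 ft³/s

A = (b + z·y)·y = (23.59 + 2.1×2.60)×2.60 = 75.53 ft²
P = b + 2y√(1+z²) = 23.59 + 2×2.60×√(1+2.1²) = 35.68 ft
R = A/P = 75.53/35.68 = 2.117 ft
Q = (1.486/n)·A·R^(2/3)·S^(1/2) = (1.486/0.039) × 75.53 × 2.117^(2/3) × 0.0021^(1/2) = 217.4 ft³/s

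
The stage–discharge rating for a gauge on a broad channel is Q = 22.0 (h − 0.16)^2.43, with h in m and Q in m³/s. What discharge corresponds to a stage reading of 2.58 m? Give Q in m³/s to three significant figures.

Q = 22.0 × (2.58 − 0.16)^2.43 = 22.0 × 2.42^2.43 = 188.4 m³/s

188 m³/s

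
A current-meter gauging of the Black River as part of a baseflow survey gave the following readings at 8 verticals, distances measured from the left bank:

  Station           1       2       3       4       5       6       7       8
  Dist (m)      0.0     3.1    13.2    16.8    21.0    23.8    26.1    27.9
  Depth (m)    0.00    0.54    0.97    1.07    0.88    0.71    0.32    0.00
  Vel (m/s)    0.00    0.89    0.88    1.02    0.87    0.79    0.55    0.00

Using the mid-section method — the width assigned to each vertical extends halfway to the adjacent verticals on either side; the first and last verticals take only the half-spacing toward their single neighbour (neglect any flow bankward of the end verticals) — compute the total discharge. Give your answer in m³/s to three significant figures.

w_2 = (13.2 − 0.0)/2 = 6.6 m; q_2 = 0.89 × 0.54 × 6.6 = 3.172 m³/s
w_3 = (16.8 − 3.1)/2 = 6.85 m; q_3 = 0.88 × 0.97 × 6.85 = 5.847 m³/s
w_4 = (21.0 − 13.2)/2 = 3.9 m; q_4 = 1.02 × 1.07 × 3.9 = 4.256 m³/s
w_5 = (23.8 − 16.8)/2 = 3.5 m; q_5 = 0.87 × 0.88 × 3.5 = 2.680 m³/s
w_6 = (26.1 − 21.0)/2 = 2.55 m; q_6 = 0.79 × 0.71 × 2.55 = 1.430 m³/s
w_7 = (27.9 − 23.8)/2 = 2.05 m; q_7 = 0.55 × 0.32 × 2.05 = 0.3608 m³/s
Stations 1, 8 contribute zero (depth or velocity is 0).
Q = Σ qᵢ = 17.75 m³/s

17.7 m³/s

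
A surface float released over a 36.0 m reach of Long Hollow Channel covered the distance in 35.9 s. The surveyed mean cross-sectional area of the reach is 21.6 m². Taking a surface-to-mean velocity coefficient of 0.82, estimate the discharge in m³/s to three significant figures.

v_surface = L / t̄ = 36.0 / 35.9 = 1.003 m/s
v_mean = 0.82 × 1.003 = 0.8223 m/s
Q = A × v_mean = 21.6 × 0.8223 = 17.76 m³/s

17.8 m³/s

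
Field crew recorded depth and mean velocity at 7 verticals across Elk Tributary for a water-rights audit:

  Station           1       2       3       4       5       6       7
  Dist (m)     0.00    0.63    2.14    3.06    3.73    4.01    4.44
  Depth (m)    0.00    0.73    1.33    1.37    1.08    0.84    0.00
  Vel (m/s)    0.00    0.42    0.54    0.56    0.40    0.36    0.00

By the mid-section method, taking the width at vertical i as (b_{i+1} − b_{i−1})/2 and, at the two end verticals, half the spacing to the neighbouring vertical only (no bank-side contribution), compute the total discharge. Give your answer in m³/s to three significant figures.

w_2 = (2.14 − 0.00)/2 = 1.07 m; q_2 = 0.42 × 0.73 × 1.07 = 0.3281 m³/s
w_3 = (3.06 − 0.63)/2 = 1.215 m; q_3 = 0.54 × 1.33 × 1.215 = 0.8726 m³/s
w_4 = (3.73 − 2.14)/2 = 0.795 m; q_4 = 0.56 × 1.37 × 0.795 = 0.6099 m³/s
w_5 = (4.01 − 3.06)/2 = 0.475 m; q_5 = 0.40 × 1.08 × 0.475 = 0.2052 m³/s
w_6 = (4.44 − 3.73)/2 = 0.355 m; q_6 = 0.36 × 0.84 × 0.355 = 0.1074 m³/s
Stations 1, 7 contribute zero (depth or velocity is 0).
Q = Σ qᵢ = 2.123 m³/s

2.12 m³/s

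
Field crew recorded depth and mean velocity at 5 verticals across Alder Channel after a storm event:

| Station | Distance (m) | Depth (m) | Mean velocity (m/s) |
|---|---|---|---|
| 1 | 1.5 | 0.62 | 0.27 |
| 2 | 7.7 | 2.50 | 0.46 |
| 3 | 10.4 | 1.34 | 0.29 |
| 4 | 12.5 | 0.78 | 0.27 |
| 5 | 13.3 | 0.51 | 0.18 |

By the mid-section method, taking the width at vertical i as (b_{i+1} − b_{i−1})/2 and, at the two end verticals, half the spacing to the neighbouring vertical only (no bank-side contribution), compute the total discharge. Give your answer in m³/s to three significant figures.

w_1 = (7.7 − 1.5)/2 = 3.1 m; q_1 = 0.27 × 0.62 × 3.1 = 0.5189 m³/s
w_2 = (10.4 − 1.5)/2 = 4.45 m; q_2 = 0.46 × 2.50 × 4.45 = 5.118 m³/s
w_3 = (12.5 − 7.7)/2 = 2.4 m; q_3 = 0.29 × 1.34 × 2.4 = 0.9326 m³/s
w_4 = (13.3 − 10.4)/2 = 1.45 m; q_4 = 0.27 × 0.78 × 1.45 = 0.3054 m³/s
w_5 = (13.3 − 12.5)/2 = 0.4 m; q_5 = 0.18 × 0.51 × 0.4 = 0.03672 m³/s
Q = Σ qᵢ = 6.911 m³/s

6.91 m³/s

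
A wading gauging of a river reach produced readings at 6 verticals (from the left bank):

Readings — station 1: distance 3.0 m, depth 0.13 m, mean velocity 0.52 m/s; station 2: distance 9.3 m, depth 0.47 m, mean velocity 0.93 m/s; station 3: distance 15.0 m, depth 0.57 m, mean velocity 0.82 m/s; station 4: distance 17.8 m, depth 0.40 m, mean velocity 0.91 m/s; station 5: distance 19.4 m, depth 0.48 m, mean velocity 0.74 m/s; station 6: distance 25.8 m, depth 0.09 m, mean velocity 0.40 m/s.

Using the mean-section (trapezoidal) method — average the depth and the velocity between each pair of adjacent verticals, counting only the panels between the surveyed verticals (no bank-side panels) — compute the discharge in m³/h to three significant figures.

Panel 1-2: Δb = 6.3 m, d̄ = (0.13+0.47)/2 = 0.3, v̄ = (0.52+0.93)/2 = 0.725 → q = 6.3×0.3×0.725 = 1.370 m³/s
Panel 2-3: Δb = 5.7 m, d̄ = (0.47+0.57)/2 = 0.52, v̄ = (0.93+0.82)/2 = 0.875 → q = 5.7×0.52×0.875 = 2.594 m³/s
Panel 3-4: Δb = 2.8 m, d̄ = (0.57+0.40)/2 = 0.485, v̄ = (0.82+0.91)/2 = 0.865 → q = 2.8×0.485×0.865 = 1.175 m³/s
Panel 4-5: Δb = 1.6 m, d̄ = (0.40+0.48)/2 = 0.44, v̄ = (0.91+0.74)/2 = 0.825 → q = 1.6×0.44×0.825 = 0.5808 m³/s
Panel 5-6: Δb = 6.4 m, d̄ = (0.48+0.09)/2 = 0.285, v̄ = (0.74+0.40)/2 = 0.57 → q = 6.4×0.285×0.57 = 1.040 m³/s
Q = Σ q = 6.759 m³/s
= 6.759 × 3600 = 24330 m³/h

24300 m³/h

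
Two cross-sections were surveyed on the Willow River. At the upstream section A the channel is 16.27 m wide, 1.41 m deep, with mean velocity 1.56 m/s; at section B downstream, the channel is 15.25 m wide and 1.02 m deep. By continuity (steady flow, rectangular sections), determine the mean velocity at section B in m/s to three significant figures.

Q = A₁V₁ = (16.27×1.41) × 1.56 = 35.79 m³/s
A₂ = 15.25 × 1.02 = 15.56 m²
V₂ = Q/A₂ = 35.79/15.56 = 2.301 m/s

2.30 m/s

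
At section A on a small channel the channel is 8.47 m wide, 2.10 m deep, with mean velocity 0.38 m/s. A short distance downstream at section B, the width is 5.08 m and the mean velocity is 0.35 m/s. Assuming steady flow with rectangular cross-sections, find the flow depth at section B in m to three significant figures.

Q = A₁V₁ = (8.47×2.10) × 0.38 = 6.759 m³/s
d₂ = Q/(b₂ V₂) = 6.759/(5.08×0.35) = 3.801 m

3.80 m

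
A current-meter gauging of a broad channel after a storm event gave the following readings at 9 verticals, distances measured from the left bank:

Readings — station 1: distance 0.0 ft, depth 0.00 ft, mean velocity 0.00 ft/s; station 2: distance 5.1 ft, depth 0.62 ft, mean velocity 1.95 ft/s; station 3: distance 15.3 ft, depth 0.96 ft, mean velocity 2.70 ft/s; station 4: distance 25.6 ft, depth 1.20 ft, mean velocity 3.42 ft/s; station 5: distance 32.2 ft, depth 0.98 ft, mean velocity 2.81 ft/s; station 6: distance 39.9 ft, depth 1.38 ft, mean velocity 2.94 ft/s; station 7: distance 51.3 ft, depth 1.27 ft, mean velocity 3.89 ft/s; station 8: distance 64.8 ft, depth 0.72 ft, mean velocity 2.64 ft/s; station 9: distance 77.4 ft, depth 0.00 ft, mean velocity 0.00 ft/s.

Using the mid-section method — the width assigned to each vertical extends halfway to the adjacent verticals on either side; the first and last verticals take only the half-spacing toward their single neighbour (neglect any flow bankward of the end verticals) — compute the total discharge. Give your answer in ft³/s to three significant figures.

215 ft³/s

w_2 = (15.3 − 0.0)/2 = 7.65 ft; q_2 = 1.95 × 0.62 × 7.65 = 9.249 ft³/s
w_3 = (25.6 − 5.1)/2 = 10.25 ft; q_3 = 2.70 × 0.96 × 10.25 = 26.57 ft³/s
w_4 = (32.2 − 15.3)/2 = 8.45 ft; q_4 = 3.42 × 1.20 × 8.45 = 34.68 ft³/s
w_5 = (39.9 − 25.6)/2 = 7.15 ft; q_5 = 2.81 × 0.98 × 7.15 = 19.69 ft³/s
w_6 = (51.3 − 32.2)/2 = 9.55 ft; q_6 = 2.94 × 1.38 × 9.55 = 38.75 ft³/s
w_7 = (64.8 − 39.9)/2 = 12.45 ft; q_7 = 3.89 × 1.27 × 12.45 = 61.51 ft³/s
w_8 = (77.4 − 51.3)/2 = 13.05 ft; q_8 = 2.64 × 0.72 × 13.05 = 24.81 ft³/s
Stations 1, 9 contribute zero (depth or velocity is 0).
Q = Σ qᵢ = 215.2 ft³/s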